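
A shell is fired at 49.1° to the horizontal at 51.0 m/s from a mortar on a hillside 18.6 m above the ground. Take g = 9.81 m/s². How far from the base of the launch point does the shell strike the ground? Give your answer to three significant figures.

Components: v_x = 51.0 cos 49.1° = 33.39 m/s, v_y = 51.0 sin 49.1° = 38.55 m/s.
Vertical: 0 = 18.6 + 38.55 t − ½(9.81) t² ⇒ 4.905 t² − 38.55 t − 18.6 = 0.
t = [38.55 + √(1486 + 364.9)] / 9.810 = 8.315 s.
Horizontal: R = v_x · t = 33.39 × 8.315 = 278 m.

278 m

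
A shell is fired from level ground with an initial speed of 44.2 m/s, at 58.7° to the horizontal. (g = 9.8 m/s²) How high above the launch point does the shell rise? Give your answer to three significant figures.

72.8 m

Vertical component of launch velocity: v_y = 44.2 sin 58.7° = 37.77 m/s.
At the highest point the vertical velocity is zero, so v_y² = 2 g h_max.
h_max = (37.77)² / (2 × 9.8) = 1427 / 19.60 = 72.8 m.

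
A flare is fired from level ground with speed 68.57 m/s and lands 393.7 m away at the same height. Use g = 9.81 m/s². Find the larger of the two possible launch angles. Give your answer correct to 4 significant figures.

62.39°

Level-ground range: R = v₀² sin(2θ)/g ⇒ sin 2θ = R g / v₀² = 393.7×9.81/68.57² = 0.8214.
2θ = arcsin(0.8214) = 55.225° or 180° − 55.225° = 124.775°.
So θ = 27.61° or θ = 62.39°.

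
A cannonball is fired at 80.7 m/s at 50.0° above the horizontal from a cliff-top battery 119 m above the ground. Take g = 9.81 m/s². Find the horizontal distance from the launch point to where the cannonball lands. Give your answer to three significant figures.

Components: v_x = 80.7 cos 50.0° = 51.87 m/s, v_y = 80.7 sin 50.0° = 61.82 m/s.
Vertical: 0 = 119 + 61.82 t − ½(9.81) t² ⇒ 4.905 t² − 61.82 t − 119 = 0.
t = [61.82 + √(3822 + 2335)] / 9.810 = 14.30 s.
Horizontal: R = v_x · t = 51.87 × 14.30 = 742 m.

742 m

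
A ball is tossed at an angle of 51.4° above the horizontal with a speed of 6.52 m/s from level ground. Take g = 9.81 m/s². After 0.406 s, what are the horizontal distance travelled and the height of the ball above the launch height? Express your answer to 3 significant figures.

v_x = 6.52 cos 51.4° = 4.068 m/s; v_y0 = 6.52 sin 51.4° = 5.096 m/s.
x = v_x t = 4.068 × 0.406 = 1.65 m.
y = v_y0 t − ½ g t² = 5.096×0.406 − 4.905×0.406² = 1.26 m.

x = 1.65 m, y = 1.26 m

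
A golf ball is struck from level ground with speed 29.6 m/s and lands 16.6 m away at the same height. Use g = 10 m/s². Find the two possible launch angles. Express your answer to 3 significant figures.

Level-ground range: R = v₀² sin(2θ)/g ⇒ sin 2θ = R g / v₀² = 16.6×10/29.6² = 0.1895.
2θ = arcsin(0.1895) = 10.92° or 180° − 10.92° = 169.08°.
So θ = 5.46° or θ = 84.5°.

5.46° and 84.5°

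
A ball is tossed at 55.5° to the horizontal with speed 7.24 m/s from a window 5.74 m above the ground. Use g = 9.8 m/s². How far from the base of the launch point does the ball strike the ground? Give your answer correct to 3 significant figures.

7.59 m

Components: v_x = 7.24 cos 55.5° = 4.101 m/s, v_y = 7.24 sin 55.5° = 5.967 m/s.
Vertical: 0 = 5.74 + 5.967 t − ½(9.8) t² ⇒ 4.900 t² − 5.967 t − 5.74 = 0.
t = [5.967 + √(35.61 + 112.5)] / 9.800 = 1.851 s.
Horizontal: R = v_x · t = 4.101 × 1.851 = 7.59 m.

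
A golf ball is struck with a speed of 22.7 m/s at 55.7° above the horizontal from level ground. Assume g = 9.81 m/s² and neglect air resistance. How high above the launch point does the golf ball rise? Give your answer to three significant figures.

Vertical component of launch velocity: v_y = 22.7 sin 55.7° = 18.75 m/s.
At the highest point the vertical velocity is zero, so v_y² = 2 g h_max.
h_max = (18.75)² / (2 × 9.81) = 351.6 / 19.62 = 17.9 m.

17.9 m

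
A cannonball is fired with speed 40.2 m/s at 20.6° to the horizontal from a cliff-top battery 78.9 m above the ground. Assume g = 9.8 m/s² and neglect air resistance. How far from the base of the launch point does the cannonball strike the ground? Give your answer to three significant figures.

215 m

Components: v_x = 40.2 cos 20.6° = 37.63 m/s, v_y = 40.2 sin 20.6° = 14.14 m/s.
Vertical: 0 = 78.9 + 14.14 t − ½(9.8) t² ⇒ 4.900 t² − 14.14 t − 78.9 = 0.
t = [14.14 + √(199.9 + 1546)] / 9.800 = 5.707 s.
Horizontal: R = v_x · t = 37.63 × 5.707 = 215 m.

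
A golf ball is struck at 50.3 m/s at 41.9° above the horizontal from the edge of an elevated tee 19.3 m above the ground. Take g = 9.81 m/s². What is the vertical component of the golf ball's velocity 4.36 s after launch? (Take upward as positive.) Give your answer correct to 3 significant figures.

Initial vertical component: v_y0 = 50.3 sin 41.9° = 33.59 m/s.
v_y(t) = v_y0 − g t = 33.59 − 9.81 × 4.36 = -9.18 m/s.

-9.18 m/s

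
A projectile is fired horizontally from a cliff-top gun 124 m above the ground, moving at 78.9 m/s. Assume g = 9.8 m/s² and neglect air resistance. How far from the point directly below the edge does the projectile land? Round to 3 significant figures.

397 m

Initial vertical velocity is zero, so the fall time comes from h = ½ g t²: t = √(2 × 124 / 9.8) = 5.031 s.
Horizontal motion is uniform at 78.9 m/s, so x = 78.9 × 5.031 = 397 m.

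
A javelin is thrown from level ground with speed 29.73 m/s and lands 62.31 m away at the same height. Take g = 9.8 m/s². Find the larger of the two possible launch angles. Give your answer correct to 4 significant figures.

68.15°

Level-ground range: R = v₀² sin(2θ)/g ⇒ sin 2θ = R g / v₀² = 62.31×9.8/29.73² = 0.6909.
2θ = arcsin(0.6909) = 43.701° or 180° − 43.701° = 136.299°.
So θ = 21.85° or θ = 68.15°.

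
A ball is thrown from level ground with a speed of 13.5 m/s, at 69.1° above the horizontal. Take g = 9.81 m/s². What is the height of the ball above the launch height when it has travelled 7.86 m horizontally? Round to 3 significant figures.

7.52 m

v_x = 13.5 cos 69.1° = 4.816 m/s, v_y0 = 13.5 sin 69.1° = 12.61 m/s.
Time to reach x = 7.86 m: t = x / v_x = 7.86 / 4.816 = 1.632 s.
y = v_y0 t − ½ g t² = 12.61×1.632 − 4.905×1.632² = 7.52 m.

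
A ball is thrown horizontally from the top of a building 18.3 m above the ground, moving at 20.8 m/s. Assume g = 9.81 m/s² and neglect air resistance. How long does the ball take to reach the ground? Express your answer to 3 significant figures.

1.93 s

The horizontal speed doesn't affect the fall. With v_y0 = 0, h = ½ g t².
t = √(2 × 18.3 / 9.81) = √3.731 = 1.93 s.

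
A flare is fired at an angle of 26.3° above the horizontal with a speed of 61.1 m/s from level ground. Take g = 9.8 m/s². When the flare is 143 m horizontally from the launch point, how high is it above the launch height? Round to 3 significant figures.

v_x = 61.1 cos 26.3° = 54.78 m/s, v_y0 = 61.1 sin 26.3° = 27.07 m/s.
Time to reach x = 143 m: t = x / v_x = 143 / 54.78 = 2.610 s.
y = v_y0 t − ½ g t² = 27.07×2.610 − 4.900×2.610² = 37.3 m.

37.3 m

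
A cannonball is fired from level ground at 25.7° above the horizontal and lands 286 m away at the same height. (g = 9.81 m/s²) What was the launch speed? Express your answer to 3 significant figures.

On level ground, R = v₀² sin(2θ) / g, so v₀ = √(R g / sin 2θ).
sin(2 × 25.7°) = 0.7815.
v₀ = √(286 × 9.81 / 0.7815) = √3590 = 59.9 m/s.

59.9 m/s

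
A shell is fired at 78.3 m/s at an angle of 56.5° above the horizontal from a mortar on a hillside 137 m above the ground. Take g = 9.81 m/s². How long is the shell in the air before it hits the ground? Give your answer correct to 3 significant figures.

15.2 s

Vertical component: v_y = 78.3 sin 56.5° = 65.29 m/s.
Taking up as positive with launch at y = 137 m, landing at y = 0: 0 = 137 + 65.29 t − ½(9.81) t².
Solving 4.905 t² − 65.29 t − 137 = 0 gives t = [65.29 + √(65.29² + 4·4.905·137)] / 9.810 = 15.2 s.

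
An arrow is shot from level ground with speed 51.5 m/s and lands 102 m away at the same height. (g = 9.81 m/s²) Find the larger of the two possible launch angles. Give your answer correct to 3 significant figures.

78.9°

Level-ground range: R = v₀² sin(2θ)/g ⇒ sin 2θ = R g / v₀² = 102×9.81/51.5² = 0.3773.
2θ = arcsin(0.3773) = 22.17° or 180° − 22.17° = 157.83°.
So θ = 11.1° or θ = 78.9°.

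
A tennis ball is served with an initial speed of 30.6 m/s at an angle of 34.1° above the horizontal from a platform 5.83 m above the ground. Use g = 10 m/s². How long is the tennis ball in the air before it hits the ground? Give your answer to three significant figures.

3.74 s

Vertical component: v_y = 30.6 sin 34.1° = 17.16 m/s.
Taking up as positive with launch at y = 5.83 m, landing at y = 0: 0 = 5.83 + 17.16 t − ½(10) t².
Solving 5.000 t² − 17.16 t − 5.83 = 0 gives t = [17.16 + √(17.16² + 4·5.000·5.83)] / 10.00 = 3.74 s.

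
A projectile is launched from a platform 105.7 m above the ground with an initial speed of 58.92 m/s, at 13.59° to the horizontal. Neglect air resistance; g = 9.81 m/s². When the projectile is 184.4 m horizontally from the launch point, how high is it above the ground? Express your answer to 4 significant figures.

v_x = 58.92 cos 13.59° = 57.270 m/s, v_y0 = 58.92 sin 13.59° = 13.845 m/s.
Time to reach x = 184.4 m: t = x / v_x = 184.4 / 57.270 = 3.2198 s.
y = 105.7 + v_y0 t − ½ g t² = 105.7 + 13.845×3.2198 − 4.905×3.2198² = 99.43 m.

99.43 m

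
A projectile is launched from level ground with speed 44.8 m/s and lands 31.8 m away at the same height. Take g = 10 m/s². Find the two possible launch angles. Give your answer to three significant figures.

4.56° and 85.4°

Level-ground range: R = v₀² sin(2θ)/g ⇒ sin 2θ = R g / v₀² = 31.8×10/44.8² = 0.1584.
2θ = arcsin(0.1584) = 9.114° or 180° − 9.114° = 170.886°.
So θ = 4.56° or θ = 85.4°.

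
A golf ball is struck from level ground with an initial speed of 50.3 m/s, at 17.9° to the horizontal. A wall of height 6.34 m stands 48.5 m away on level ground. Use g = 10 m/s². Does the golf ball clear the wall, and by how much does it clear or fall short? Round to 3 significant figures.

v_x = 50.3 cos 17.9° = 47.87 m/s; v_y0 = 50.3 sin 17.9° = 15.46 m/s.
Time to reach the wall: t = 48.5 / 47.87 = 1.013 s.
Height at that point: y = 15.46×1.013 − 5.000×1.013² = 10.53 m.
That is 10.53 − 6.34 = 4.19 m above the top of the wall, so the golf ball clears it.

Yes — it clears the wall by 4.19 m.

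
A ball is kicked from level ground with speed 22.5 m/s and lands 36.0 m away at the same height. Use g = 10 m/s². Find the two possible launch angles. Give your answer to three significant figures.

Level-ground range: R = v₀² sin(2θ)/g ⇒ sin 2θ = R g / v₀² = 36.0×10/22.5² = 0.7111.
2θ = arcsin(0.7111) = 45.32° or 180° − 45.32° = 134.68°.
So θ = 22.7° or θ = 67.3°.

22.7° and 67.3°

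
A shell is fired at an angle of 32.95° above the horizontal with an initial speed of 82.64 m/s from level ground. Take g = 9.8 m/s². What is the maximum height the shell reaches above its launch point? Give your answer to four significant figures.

Vertical component of launch velocity: v_y = 82.64 sin 32.95° = 44.948 m/s.
At the highest point the vertical velocity is zero, so v_y² = 2 g h_max.
h_max = (44.948)² / (2 × 9.8) = 2020.3 / 19.60 = 103.1 m.

103.1 m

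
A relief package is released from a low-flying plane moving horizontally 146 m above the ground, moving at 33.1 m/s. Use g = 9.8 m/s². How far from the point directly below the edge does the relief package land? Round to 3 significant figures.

181 m

Initial vertical velocity is zero, so the fall time comes from h = ½ g t²: t = √(2 × 146 / 9.8) = 5.459 s.
Horizontal motion is uniform at 33.1 m/s, so x = 33.1 × 5.459 = 181 m.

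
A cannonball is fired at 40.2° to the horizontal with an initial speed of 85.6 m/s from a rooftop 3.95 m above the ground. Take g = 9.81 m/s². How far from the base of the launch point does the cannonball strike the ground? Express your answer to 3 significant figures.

741 m

Components: v_x = 85.6 cos 40.2° = 65.38 m/s, v_y = 85.6 sin 40.2° = 55.25 m/s.
Vertical: 0 = 3.95 + 55.25 t − ½(9.81) t² ⇒ 4.905 t² − 55.25 t − 3.95 = 0.
t = [55.25 + √(3053 + 77.50)] / 9.810 = 11.34 s.
Horizontal: R = v_x · t = 65.38 × 11.34 = 741 m.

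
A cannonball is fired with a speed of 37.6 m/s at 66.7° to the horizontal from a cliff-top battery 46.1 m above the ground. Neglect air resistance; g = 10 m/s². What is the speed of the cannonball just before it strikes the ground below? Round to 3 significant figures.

v_x = 37.6 cos 66.7° = 14.87 m/s is unchanged throughout.
For the vertical component, v_y² = v_y0² + 2 g h = (34.53)² + 2×10×46.1 = 2114, so |v_y| = 45.98 m/s.
Impact speed = √(v_x² + v_y²) = √(221.1 + 2114) = 48.3 m/s.

48.3 m/s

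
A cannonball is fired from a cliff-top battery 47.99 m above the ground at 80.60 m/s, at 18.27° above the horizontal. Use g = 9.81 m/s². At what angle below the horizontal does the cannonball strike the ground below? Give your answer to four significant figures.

v_x = 80.60 cos 18.27° = 76.537 m/s.
At impact |v_y| = √(v_y0² + 2 g h) = √(25.268² + 2×9.81×47.99) = 39.750 m/s.
Angle below horizontal = arctan(|v_y| / v_x) = arctan(39.750 / 76.537) = 27.45°.

27.45°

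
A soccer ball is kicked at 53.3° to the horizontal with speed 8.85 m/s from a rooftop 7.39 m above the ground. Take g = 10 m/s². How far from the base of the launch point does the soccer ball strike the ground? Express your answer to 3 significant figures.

Components: v_x = 8.85 cos 53.3° = 5.289 m/s, v_y = 8.85 sin 53.3° = 7.096 m/s.
Vertical: 0 = 7.39 + 7.096 t − ½(10) t² ⇒ 5.000 t² − 7.096 t − 7.39 = 0.
t = [7.096 + √(50.35 + 147.8)] / 10.00 = 2.117 s.
Horizontal: R = v_x · t = 5.289 × 2.117 = 11.2 m.

11.2 m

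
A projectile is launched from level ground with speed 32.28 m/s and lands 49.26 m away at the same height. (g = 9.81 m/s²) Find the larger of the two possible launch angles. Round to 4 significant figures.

Level-ground range: R = v₀² sin(2θ)/g ⇒ sin 2θ = R g / v₀² = 49.26×9.81/32.28² = 0.4638.
2θ = arcsin(0.4638) = 27.633° or 180° − 27.633° = 152.367°.
So θ = 13.82° or θ = 76.18°.

76.18°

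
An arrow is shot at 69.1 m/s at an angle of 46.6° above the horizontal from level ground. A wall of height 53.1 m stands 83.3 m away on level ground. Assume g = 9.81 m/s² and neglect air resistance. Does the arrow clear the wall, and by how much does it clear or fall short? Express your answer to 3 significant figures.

v_x = 69.1 cos 46.6° = 47.48 m/s; v_y0 = 69.1 sin 46.6° = 50.21 m/s.
Time to reach the wall: t = 83.3 / 47.48 = 1.754 s.
Height at that point: y = 50.21×1.754 − 4.905×1.754² = 72.98 m.
That is 72.98 − 53.1 = 19.9 m above the top of the wall, so the arrow clears it.

Yes — it clears the wall by 19.9 m.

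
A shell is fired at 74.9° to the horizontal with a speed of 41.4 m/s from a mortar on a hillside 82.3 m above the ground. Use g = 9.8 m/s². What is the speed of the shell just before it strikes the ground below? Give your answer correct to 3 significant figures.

57.7 m/s

v_x = 41.4 cos 74.9° = 10.78 m/s is unchanged throughout.
For the vertical component, v_y² = v_y0² + 2 g h = (39.97)² + 2×9.8×82.3 = 3211, so |v_y| = 56.67 m/s.
Impact speed = √(v_x² + v_y²) = √(116.2 + 3211) = 57.7 m/s.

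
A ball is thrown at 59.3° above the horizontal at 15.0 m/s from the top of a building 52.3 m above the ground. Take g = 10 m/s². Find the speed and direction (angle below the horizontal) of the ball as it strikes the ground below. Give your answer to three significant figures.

35.7 m/s at 77.6° below the horizontal

v_x = 15.0 cos 59.3° = 7.658 m/s (constant).
|v_y| at impact = √((12.90)² + 2×10×52.3) = 34.82 m/s.
Speed = √(7.658² + 34.82²) = 35.7 m/s; angle = arctan(34.82/7.658) = 77.6° below horizontal.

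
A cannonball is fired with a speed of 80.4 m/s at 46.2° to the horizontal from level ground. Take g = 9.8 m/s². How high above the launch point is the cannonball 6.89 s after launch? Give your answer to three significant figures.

v_y0 = 80.4 sin 46.2° = 58.03 m/s.
y(t) = v_y0 t − ½ g t² = 58.03×6.89 − 4.900×6.89² = 167 m.

167 m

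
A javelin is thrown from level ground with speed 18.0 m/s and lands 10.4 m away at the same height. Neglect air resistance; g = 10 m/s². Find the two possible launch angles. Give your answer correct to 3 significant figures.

9.36° and 80.6°

Level-ground range: R = v₀² sin(2θ)/g ⇒ sin 2θ = R g / v₀² = 10.4×10/18.0² = 0.3210.
2θ = arcsin(0.3210) = 18.72° or 180° − 18.72° = 161.28°.
So θ = 9.36° or θ = 80.6°.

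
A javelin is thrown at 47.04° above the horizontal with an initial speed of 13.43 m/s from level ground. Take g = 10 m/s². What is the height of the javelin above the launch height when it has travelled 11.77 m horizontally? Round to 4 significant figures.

4.370 m

v_x = 13.43 cos 47.04° = 9.1524 m/s, v_y0 = 13.43 sin 47.04° = 9.8285 m/s.
Time to reach x = 11.77 m: t = x / v_x = 11.77 / 9.1524 = 1.2860 s.
y = v_y0 t − ½ g t² = 9.8285×1.2860 − 5.000×1.2860² = 4.370 m.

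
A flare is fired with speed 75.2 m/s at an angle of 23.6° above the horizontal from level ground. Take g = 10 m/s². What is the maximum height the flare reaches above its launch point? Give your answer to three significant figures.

Vertical component of launch velocity: v_y = 75.2 sin 23.6° = 30.11 m/s.
At the highest point the vertical velocity is zero, so v_y² = 2 g h_max.
h_max = (30.11)² / (2 × 10) = 906.6 / 20.00 = 45.3 m.

45.3 m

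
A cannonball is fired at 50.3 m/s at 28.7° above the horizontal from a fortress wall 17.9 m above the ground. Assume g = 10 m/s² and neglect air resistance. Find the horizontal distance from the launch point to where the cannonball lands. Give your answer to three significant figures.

242 m

Components: v_x = 50.3 cos 28.7° = 44.12 m/s, v_y = 50.3 sin 28.7° = 24.16 m/s.
Vertical: 0 = 17.9 + 24.16 t − ½(10) t² ⇒ 5.000 t² − 24.16 t − 17.9 = 0.
t = [24.16 + √(583.7 + 358.0)] / 10.00 = 5.485 s.
Horizontal: R = v_x · t = 44.12 × 5.485 = 242 m.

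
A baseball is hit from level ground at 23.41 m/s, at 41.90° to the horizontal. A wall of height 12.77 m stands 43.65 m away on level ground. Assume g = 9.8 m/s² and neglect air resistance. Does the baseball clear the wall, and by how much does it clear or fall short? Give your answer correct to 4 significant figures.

v_x = 23.41 cos 41.90° = 17.424 m/s; v_y0 = 23.41 sin 41.90° = 15.634 m/s.
Time to reach the wall: t = 43.65 / 17.424 = 2.5052 s.
Height at that point: y = 15.634×2.5052 − 4.900×2.5052² = 8.4138 m.
That is 12.77 − 8.4138 = 4.356 m below the top of the wall, so the baseball does not clear it.

No — it falls 4.356 m short of clearing the wall.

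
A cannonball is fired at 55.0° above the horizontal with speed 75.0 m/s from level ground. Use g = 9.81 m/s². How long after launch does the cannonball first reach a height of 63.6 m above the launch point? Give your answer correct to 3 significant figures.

v_y0 = 75.0 sin 55.0° = 61.44 m/s.
Set y = v_y0 t − ½ g t² = 63.6: 4.905 t² − 61.44 t + 63.6 = 0.
t = [61.44 ± √(3775 − 1248)] / 9.81 = (61.44 ± 50.27) / 9.81, giving t = 1.14 s or t = 11.4 s.
The cannonball is on the way up at the first time, so t = 1.14 s.

1.14 s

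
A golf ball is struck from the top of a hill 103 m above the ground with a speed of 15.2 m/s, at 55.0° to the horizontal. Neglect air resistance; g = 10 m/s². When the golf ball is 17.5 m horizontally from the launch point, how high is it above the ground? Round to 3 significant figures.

v_x = 15.2 cos 55.0° = 8.718 m/s, v_y0 = 15.2 sin 55.0° = 12.45 m/s.
Time to reach x = 17.5 m: t = x / v_x = 17.5 / 8.718 = 2.007 s.
y = 103 + v_y0 t − ½ g t² = 103 + 12.45×2.007 − 5.000×2.007² = 108 m.

108 m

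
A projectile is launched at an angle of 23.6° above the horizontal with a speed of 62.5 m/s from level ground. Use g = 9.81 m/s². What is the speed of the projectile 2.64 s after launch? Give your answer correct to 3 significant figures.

v_x = 62.5 cos 23.6° = 57.27 m/s (constant).
v_y(t) = 62.5 sin 23.6° − g t = 25.02 − 9.81 × 2.64 = -0.8784 m/s.
Speed = √(v_x² + v_y²) = √(3280 + 0.7716) = 57.3 m/s.

57.3 m/s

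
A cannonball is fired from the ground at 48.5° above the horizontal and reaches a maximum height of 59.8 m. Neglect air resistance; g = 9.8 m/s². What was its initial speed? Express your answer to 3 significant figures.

At maximum height v_y = 0, so (v₀ sin θ)² = 2 g H.
v₀ sin 48.5° = √(2 × 9.8 × 59.8) = 34.24 m/s.
v₀ = 34.24 / sin 48.5° = 34.24 / 0.7490 = 45.7 m/s.

45.7 m/s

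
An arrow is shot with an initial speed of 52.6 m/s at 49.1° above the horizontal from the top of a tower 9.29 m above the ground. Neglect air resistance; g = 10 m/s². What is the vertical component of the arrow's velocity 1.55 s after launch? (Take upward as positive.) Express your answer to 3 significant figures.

Initial vertical component: v_y0 = 52.6 sin 49.1° = 39.76 m/s.
v_y(t) = v_y0 − g t = 39.76 − 10 × 1.55 = 24.3 m/s.

24.3 m/s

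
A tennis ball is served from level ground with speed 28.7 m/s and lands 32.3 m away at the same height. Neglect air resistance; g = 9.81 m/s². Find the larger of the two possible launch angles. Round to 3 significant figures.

78.7°

Level-ground range: R = v₀² sin(2θ)/g ⇒ sin 2θ = R g / v₀² = 32.3×9.81/28.7² = 0.3847.
2θ = arcsin(0.3847) = 22.63° or 180° − 22.63° = 157.37°.
So θ = 11.3° or θ = 78.7°.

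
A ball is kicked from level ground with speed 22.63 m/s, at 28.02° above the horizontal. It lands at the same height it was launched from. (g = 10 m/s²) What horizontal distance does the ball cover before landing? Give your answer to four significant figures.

42.48 m

Components: v_x = 22.63 cos 28.02° = 19.977 m/s, v_y = 22.63 sin 28.02° = 10.631 m/s.
Time of flight (same landing height): t = 2 v_y / g = 2 × 10.631 / 10 = 2.1262 s.
Range: R = v_x · t = 19.977 × 2.1262 = 42.48 m.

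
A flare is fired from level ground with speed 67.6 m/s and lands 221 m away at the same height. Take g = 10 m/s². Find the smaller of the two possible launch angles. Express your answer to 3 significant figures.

14.5°

Level-ground range: R = v₀² sin(2θ)/g ⇒ sin 2θ = R g / v₀² = 221×10/67.6² = 0.4836.
2θ = arcsin(0.4836) = 28.92° or 180° − 28.92° = 151.08°.
So θ = 14.5° or θ = 75.5°.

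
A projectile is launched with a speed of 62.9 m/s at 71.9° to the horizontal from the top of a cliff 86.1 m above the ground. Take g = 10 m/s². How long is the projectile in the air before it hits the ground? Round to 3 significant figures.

13.3 s

Vertical component: v_y = 62.9 sin 71.9° = 59.79 m/s.
Taking up as positive with launch at y = 86.1 m, landing at y = 0: 0 = 86.1 + 59.79 t − ½(10) t².
Solving 5.000 t² − 59.79 t − 86.1 = 0 gives t = [59.79 + √(59.79² + 4·5.000·86.1)] / 10.00 = 13.3 s.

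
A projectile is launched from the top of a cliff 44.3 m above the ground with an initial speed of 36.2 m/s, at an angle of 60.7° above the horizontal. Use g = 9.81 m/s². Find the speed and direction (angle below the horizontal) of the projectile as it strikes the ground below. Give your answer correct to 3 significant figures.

v_x = 36.2 cos 60.7° = 17.72 m/s (constant).
|v_y| at impact = √((31.57)² + 2×9.81×44.3) = 43.20 m/s.
Speed = √(17.72² + 43.20²) = 46.7 m/s; angle = arctan(43.20/17.72) = 67.7° below horizontal.

46.7 m/s at 67.7° below the horizontal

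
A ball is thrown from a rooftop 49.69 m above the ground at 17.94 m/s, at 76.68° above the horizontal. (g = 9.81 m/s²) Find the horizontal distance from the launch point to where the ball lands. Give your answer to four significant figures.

22.43 m

Components: v_x = 17.94 cos 76.68° = 4.1332 m/s, v_y = 17.94 sin 76.68° = 17.457 m/s.
Vertical: 0 = 49.69 + 17.457 t − ½(9.81) t² ⇒ 4.905 t² − 17.457 t − 49.69 = 0.
t = [17.457 + √(304.75 + 974.92)] / 9.810 = 5.4260 s.
Horizontal: R = v_x · t = 4.1332 × 5.4260 = 22.43 m.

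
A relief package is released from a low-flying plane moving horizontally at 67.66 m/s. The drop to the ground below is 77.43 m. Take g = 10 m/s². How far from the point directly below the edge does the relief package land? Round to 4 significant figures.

266.3 m

Initial vertical velocity is zero, so the fall time comes from h = ½ g t²: t = √(2 × 77.43 / 10) = 3.9352 s.
Horizontal motion is uniform at 67.66 m/s, so x = 67.66 × 3.9352 = 266.3 m.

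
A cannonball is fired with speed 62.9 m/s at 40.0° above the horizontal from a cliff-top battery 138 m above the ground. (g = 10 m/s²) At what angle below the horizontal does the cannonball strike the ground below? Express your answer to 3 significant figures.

54.0°

v_x = 62.9 cos 40.0° = 48.18 m/s.
At impact |v_y| = √(v_y0² + 2 g h) = √(40.43² + 2×10×138) = 66.29 m/s.
Angle below horizontal = arctan(|v_y| / v_x) = arctan(66.29 / 48.18) = 54.0°.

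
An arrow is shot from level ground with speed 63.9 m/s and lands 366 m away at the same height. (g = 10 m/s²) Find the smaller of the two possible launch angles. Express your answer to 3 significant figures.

Level-ground range: R = v₀² sin(2θ)/g ⇒ sin 2θ = R g / v₀² = 366×10/63.9² = 0.8964.
2θ = arcsin(0.8964) = 63.69° or 180° − 63.69° = 116.31°.
So θ = 31.8° or θ = 58.2°.

31.8°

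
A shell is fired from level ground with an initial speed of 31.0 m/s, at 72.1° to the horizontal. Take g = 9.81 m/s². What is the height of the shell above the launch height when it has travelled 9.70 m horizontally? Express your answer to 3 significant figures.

24.9 m

v_x = 31.0 cos 72.1° = 9.528 m/s, v_y0 = 31.0 sin 72.1° = 29.50 m/s.
Time to reach x = 9.70 m: t = x / v_x = 9.70 / 9.528 = 1.018 s.
y = v_y0 t − ½ g t² = 29.50×1.018 − 4.905×1.018² = 24.9 m.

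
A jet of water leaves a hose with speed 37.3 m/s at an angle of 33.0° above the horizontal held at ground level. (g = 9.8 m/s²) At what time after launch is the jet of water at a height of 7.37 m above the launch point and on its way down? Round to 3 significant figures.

3.74 s

v_y0 = 37.3 sin 33.0° = 20.32 m/s.
Set y = v_y0 t − ½ g t² = 7.37: 4.900 t² − 20.32 t + 7.37 = 0.
t = [20.32 ± √(412.9 − 144.5)] / 9.8 = (20.32 ± 16.38) / 9.8, giving t = 0.402 s or t = 3.74 s.
On the way down corresponds to the larger root: t = 3.74 s.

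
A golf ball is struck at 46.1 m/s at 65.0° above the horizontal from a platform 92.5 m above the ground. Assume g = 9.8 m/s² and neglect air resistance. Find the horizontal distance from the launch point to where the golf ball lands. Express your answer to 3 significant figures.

202 m

Components: v_x = 46.1 cos 65.0° = 19.48 m/s, v_y = 46.1 sin 65.0° = 41.78 m/s.
Vertical: 0 = 92.5 + 41.78 t − ½(9.8) t² ⇒ 4.900 t² − 41.78 t − 92.5 = 0.
t = [41.78 + √(1746 + 1813)] / 9.800 = 10.35 s.
Horizontal: R = v_x · t = 19.48 × 10.35 = 202 m.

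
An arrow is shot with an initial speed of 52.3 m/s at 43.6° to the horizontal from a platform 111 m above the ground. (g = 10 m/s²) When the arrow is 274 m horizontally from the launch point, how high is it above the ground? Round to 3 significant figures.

v_x = 52.3 cos 43.6° = 37.87 m/s, v_y0 = 52.3 sin 43.6° = 36.07 m/s.
Time to reach x = 274 m: t = x / v_x = 274 / 37.87 = 7.235 s.
y = 111 + v_y0 t − ½ g t² = 111 + 36.07×7.235 − 5.000×7.235² = 110 m.

110 m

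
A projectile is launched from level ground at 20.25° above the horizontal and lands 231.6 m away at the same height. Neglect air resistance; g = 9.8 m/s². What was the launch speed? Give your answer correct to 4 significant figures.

59.12 m/s

On level ground, R = v₀² sin(2θ) / g, so v₀ = √(R g / sin 2θ).
sin(2 × 20.25°) = 0.6494.
v₀ = √(231.6 × 9.8 / 0.6494) = √3495.0 = 59.12 m/s.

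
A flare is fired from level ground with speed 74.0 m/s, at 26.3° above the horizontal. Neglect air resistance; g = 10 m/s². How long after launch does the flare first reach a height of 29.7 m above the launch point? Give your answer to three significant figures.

1.09 s

v_y0 = 74.0 sin 26.3° = 32.79 m/s.
Set y = v_y0 t − ½ g t² = 29.7: 5.000 t² − 32.79 t + 29.7 = 0.
t = [32.79 ± √(1075 − 594.0)] / 10 = (32.79 ± 21.93) / 10, giving t = 1.09 s or t = 5.47 s.
The flare is on the way up at the first time, so t = 1.09 s.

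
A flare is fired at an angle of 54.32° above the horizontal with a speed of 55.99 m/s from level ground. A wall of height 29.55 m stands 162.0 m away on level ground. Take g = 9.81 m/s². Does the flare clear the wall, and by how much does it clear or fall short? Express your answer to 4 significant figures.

Yes — it clears the wall by 75.36 m.

v_x = 55.99 cos 54.32° = 32.657 m/s; v_y0 = 55.99 sin 54.32° = 45.480 m/s.
Time to reach the wall: t = 162.0 / 32.657 = 4.9607 s.
Height at that point: y = 45.480×4.9607 − 4.905×4.9607² = 104.91 m.
That is 104.91 − 29.55 = 75.36 m above the top of the wall, so the flare clears it.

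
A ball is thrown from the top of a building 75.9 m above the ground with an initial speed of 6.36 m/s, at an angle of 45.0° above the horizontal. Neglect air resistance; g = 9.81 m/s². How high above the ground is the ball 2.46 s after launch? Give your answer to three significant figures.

57.3 m

v_y0 = 6.36 sin 45.0° = 4.497 m/s.
y(t) = 75.9 + v_y0 t − ½ g t² = 75.9 + 4.497×2.46 − ½×9.81×2.46² = 57.3 m.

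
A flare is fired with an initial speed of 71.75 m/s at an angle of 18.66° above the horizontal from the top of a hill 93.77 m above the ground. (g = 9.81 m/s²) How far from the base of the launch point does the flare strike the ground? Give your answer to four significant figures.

Components: v_x = 71.75 cos 18.66° = 67.978 m/s, v_y = 71.75 sin 18.66° = 22.957 m/s.
Vertical: 0 = 93.77 + 22.957 t − ½(9.81) t² ⇒ 4.905 t² − 22.957 t − 93.77 = 0.
t = [22.957 + √(527.02 + 1839.8)] / 9.810 = 7.2994 s.
Horizontal: R = v_x · t = 67.978 × 7.2994 = 496.2 m.

496.2 m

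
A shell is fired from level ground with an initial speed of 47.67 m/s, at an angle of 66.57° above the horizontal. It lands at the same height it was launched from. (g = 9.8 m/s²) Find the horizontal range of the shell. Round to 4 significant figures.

169.2 m

Components: v_x = 47.67 cos 66.57° = 18.955 m/s, v_y = 47.67 sin 66.57° = 43.739 m/s.
Time of flight (same landing height): t = 2 v_y / g = 2 × 43.739 / 9.8 = 8.9263 s.
Range: R = v_x · t = 18.955 × 8.9263 = 169.2 m.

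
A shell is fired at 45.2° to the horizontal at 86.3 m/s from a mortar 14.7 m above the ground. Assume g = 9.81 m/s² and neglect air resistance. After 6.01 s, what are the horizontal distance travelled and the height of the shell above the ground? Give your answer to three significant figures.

x = 365 m, y = 206 m

v_x = 86.3 cos 45.2° = 60.81 m/s; v_y0 = 86.3 sin 45.2° = 61.24 m/s.
x = v_x t = 60.81 × 6.01 = 365 m.
y = 14.7 + v_y0 t − ½ g t² = 206 m.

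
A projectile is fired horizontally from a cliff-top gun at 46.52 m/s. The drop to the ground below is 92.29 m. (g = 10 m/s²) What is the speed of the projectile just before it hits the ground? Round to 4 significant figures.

Fall time: t = √(2 × 92.29 / 10) = 4.2963 s.
At impact: v_x = 46.52 m/s (unchanged), v_y = g t = 10 × 4.2963 = 42.963 m/s.
Speed = √(v_x² + v_y²) = √(2164.1 + 1845.8) = 63.32 m/s.

63.32 m/s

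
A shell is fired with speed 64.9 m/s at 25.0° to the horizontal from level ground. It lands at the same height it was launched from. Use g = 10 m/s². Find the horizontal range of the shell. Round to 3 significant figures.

Components: v_x = 64.9 cos 25.0° = 58.82 m/s, v_y = 64.9 sin 25.0° = 27.43 m/s.
Time of flight (same landing height): t = 2 v_y / g = 2 × 27.43 / 10 = 5.486 s.
Range: R = v_x · t = 58.82 × 5.486 = 323 m.

323 m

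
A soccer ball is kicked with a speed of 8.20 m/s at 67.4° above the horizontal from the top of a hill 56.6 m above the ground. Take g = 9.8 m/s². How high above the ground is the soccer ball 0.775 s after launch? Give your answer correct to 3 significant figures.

v_y0 = 8.20 sin 67.4° = 7.570 m/s.
y(t) = 56.6 + v_y0 t − ½ g t² = 56.6 + 7.570×0.775 − ½×9.8×0.775² = 59.5 m.

59.5 m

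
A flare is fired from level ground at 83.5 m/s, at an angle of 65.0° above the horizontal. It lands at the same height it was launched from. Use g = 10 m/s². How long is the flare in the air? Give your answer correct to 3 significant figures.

Vertical component: v_y = 83.5 sin 65.0° = 75.68 m/s.
For a projectile landing at launch height, time of flight is t = 2 v_y / g = 2 × 75.68 / 10 = 15.1 s.

15.1 s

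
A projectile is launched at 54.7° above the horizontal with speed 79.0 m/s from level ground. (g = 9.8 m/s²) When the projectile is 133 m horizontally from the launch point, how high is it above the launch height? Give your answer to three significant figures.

v_x = 79.0 cos 54.7° = 45.65 m/s, v_y0 = 79.0 sin 54.7° = 64.47 m/s.
Time to reach x = 133 m: t = x / v_x = 133 / 45.65 = 2.913 s.
y = v_y0 t − ½ g t² = 64.47×2.913 − 4.900×2.913² = 146 m.

146 m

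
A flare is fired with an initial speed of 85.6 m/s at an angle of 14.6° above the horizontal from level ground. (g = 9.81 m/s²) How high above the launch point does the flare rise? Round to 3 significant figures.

23.7 m

Vertical component of launch velocity: v_y = 85.6 sin 14.6° = 21.58 m/s.
At the highest point the vertical velocity is zero, so v_y² = 2 g h_max.
h_max = (21.58)² / (2 × 9.81) = 465.7 / 19.62 = 23.7 m.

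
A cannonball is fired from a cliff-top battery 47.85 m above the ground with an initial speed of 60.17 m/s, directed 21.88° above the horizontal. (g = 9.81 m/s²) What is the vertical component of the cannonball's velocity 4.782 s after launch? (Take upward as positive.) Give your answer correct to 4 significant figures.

Initial vertical component: v_y0 = 60.17 sin 21.88° = 22.423 m/s.
v_y(t) = v_y0 − g t = 22.423 − 9.81 × 4.782 = -24.49 m/s.

-24.49 m/s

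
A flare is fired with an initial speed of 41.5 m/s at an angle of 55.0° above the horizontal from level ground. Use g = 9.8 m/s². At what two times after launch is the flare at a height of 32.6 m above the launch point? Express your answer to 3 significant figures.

1.15 s and 5.79 s

v_y0 = 41.5 sin 55.0° = 33.99 m/s.
Set y = v_y0 t − ½ g t² = 32.6: 4.900 t² − 33.99 t + 32.6 = 0.
t = [33.99 ± √(1155 − 639.0)] / 9.8 = (33.99 ± 22.72) / 9.8, giving t = 1.15 s or t = 5.79 s.
So the flare is at 32.6 m at t = 1.15 s (rising) and t = 5.79 s (falling).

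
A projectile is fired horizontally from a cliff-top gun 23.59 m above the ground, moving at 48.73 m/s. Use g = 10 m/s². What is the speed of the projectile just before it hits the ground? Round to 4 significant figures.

Fall time: t = √(2 × 23.59 / 10) = 2.1721 s.
At impact: v_x = 48.73 m/s (unchanged), v_y = g t = 10 × 2.1721 = 21.721 m/s.
Speed = √(v_x² + v_y²) = √(2374.6 + 471.80) = 53.35 m/s.

53.35 m/s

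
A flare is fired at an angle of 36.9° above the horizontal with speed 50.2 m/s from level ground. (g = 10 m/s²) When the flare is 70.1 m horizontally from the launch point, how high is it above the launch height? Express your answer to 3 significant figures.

37.4 m

v_x = 50.2 cos 36.9° = 40.14 m/s, v_y0 = 50.2 sin 36.9° = 30.14 m/s.
Time to reach x = 70.1 m: t = x / v_x = 70.1 / 40.14 = 1.746 s.
y = v_y0 t − ½ g t² = 30.14×1.746 − 5.000×1.746² = 37.4 m.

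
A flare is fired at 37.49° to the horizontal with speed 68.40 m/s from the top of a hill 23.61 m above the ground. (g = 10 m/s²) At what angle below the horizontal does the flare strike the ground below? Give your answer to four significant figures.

v_x = 68.40 cos 37.49° = 54.273 m/s.
At impact |v_y| = √(v_y0² + 2 g h) = √(41.630² + 2×10×23.61) = 46.960 m/s.
Angle below horizontal = arctan(|v_y| / v_x) = arctan(46.960 / 54.273) = 40.87°.

40.87°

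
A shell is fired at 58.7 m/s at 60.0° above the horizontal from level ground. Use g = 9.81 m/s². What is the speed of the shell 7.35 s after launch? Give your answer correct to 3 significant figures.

v_x = 58.7 cos 60.0° = 29.35 m/s (constant).
v_y(t) = 58.7 sin 60.0° − g t = 50.84 − 9.81 × 7.35 = -21.26 m/s.
Speed = √(v_x² + v_y²) = √(861.4 + 452.0) = 36.2 m/s.

36.2 m/s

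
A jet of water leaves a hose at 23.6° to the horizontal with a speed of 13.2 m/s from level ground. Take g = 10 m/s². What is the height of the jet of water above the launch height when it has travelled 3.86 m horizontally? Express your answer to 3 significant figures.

1.18 m

v_x = 13.2 cos 23.6° = 12.10 m/s, v_y0 = 13.2 sin 23.6° = 5.285 m/s.
Time to reach x = 3.86 m: t = x / v_x = 3.86 / 12.10 = 0.3190 s.
y = v_y0 t − ½ g t² = 5.285×0.3190 − 5.000×0.3190² = 1.18 m.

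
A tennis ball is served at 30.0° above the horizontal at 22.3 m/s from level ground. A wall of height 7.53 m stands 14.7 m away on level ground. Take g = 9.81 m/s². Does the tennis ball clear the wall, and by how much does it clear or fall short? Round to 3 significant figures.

No — it falls 1.88 m short of clearing the wall.

v_x = 22.3 cos 30.0° = 19.31 m/s; v_y0 = 22.3 sin 30.0° = 11.15 m/s.
Time to reach the wall: t = 14.7 / 19.31 = 0.7613 s.
Height at that point: y = 11.15×0.7613 − 4.905×0.7613² = 5.646 m.
That is 7.53 − 5.646 = 1.88 m below the top of the wall, so the tennis ball does not clear it.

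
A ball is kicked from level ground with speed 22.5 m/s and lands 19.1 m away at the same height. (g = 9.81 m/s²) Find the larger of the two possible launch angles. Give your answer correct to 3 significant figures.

Level-ground range: R = v₀² sin(2θ)/g ⇒ sin 2θ = R g / v₀² = 19.1×9.81/22.5² = 0.3701.
2θ = arcsin(0.3701) = 21.72° or 180° − 21.72° = 158.28°.
So θ = 10.9° or θ = 79.1°.

79.1°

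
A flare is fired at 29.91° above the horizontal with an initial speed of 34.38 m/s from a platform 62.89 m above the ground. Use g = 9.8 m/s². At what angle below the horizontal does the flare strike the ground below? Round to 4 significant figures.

52.67°

v_x = 34.38 cos 29.91° = 29.801 m/s.
At impact |v_y| = √(v_y0² + 2 g h) = √(17.143² + 2×9.8×62.89) = 39.071 m/s.
Angle below horizontal = arctan(|v_y| / v_x) = arctan(39.071 / 29.801) = 52.67°.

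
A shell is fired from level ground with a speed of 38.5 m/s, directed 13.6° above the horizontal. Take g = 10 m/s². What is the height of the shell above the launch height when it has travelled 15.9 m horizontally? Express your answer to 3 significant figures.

2.94 m

v_x = 38.5 cos 13.6° = 37.42 m/s, v_y0 = 38.5 sin 13.6° = 9.053 m/s.
Time to reach x = 15.9 m: t = x / v_x = 15.9 / 37.42 = 0.4249 s.
y = v_y0 t − ½ g t² = 9.053×0.4249 − 5.000×0.4249² = 2.94 m.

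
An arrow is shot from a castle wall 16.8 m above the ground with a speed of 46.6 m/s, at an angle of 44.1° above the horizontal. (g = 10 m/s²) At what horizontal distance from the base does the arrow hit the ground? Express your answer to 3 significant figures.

Components: v_x = 46.6 cos 44.1° = 33.46 m/s, v_y = 46.6 sin 44.1° = 32.43 m/s.
Vertical: 0 = 16.8 + 32.43 t − ½(10) t² ⇒ 5.000 t² − 32.43 t − 16.8 = 0.
t = [32.43 + √(1052 + 336.0)] / 10.00 = 6.969 s.
Horizontal: R = v_x · t = 33.46 × 6.969 = 233 m.

233 m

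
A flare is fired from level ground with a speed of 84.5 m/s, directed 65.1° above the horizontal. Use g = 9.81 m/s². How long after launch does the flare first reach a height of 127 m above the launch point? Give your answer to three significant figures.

v_y0 = 84.5 sin 65.1° = 76.65 m/s.
Set y = v_y0 t − ½ g t² = 127: 4.905 t² − 76.65 t + 127 = 0.
t = [76.65 ± √(5875 − 2492)] / 9.81 = (76.65 ± 58.16) / 9.81, giving t = 1.88 s or t = 13.7 s.
The flare is on the way up at the first time, so t = 1.88 s.

1.88 s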